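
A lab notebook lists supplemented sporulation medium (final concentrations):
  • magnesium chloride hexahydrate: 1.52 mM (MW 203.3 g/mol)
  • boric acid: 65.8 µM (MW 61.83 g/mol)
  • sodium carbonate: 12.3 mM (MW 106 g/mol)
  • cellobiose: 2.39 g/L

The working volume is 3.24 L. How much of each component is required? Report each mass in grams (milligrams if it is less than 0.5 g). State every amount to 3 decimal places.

magnesium chloride hexahydrate 1.001 g; boric acid 13.182 mg; sodium carbonate 4.224 g; cellobiose 7.744 g

Scale factor relative to 1 L: 3.24.
magnesium chloride hexahydrate: 1.52 mmol/L × 203.3 g/mol × 3.24 L ÷ 1000 = 1.001 g
boric acid: 65.8 µmol/L × 61.83 g/mol × 3.24 L ÷ 1000 = 13.182 mg
sodium carbonate: 12.3 mmol/L × 106 g/mol × 3.24 L ÷ 1000 = 4.224 g
cellobiose: 2.39 g/L × 3.24 L = 7.744 g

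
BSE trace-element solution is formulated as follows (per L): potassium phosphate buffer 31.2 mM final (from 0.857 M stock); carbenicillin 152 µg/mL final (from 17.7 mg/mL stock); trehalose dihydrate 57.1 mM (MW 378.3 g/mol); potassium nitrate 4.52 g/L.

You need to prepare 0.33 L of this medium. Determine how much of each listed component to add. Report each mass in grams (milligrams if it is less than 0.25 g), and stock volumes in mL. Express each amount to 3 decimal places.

Working volume: 0.33 L.
potassium phosphate buffer: dilute stock: 31.2 mM × 330 mL ÷ 857 mM = 12.014 mL
carbenicillin: dilute stock: 152 µg/mL × 330 mL ÷ 17700 µg/mL = 2.834 mL
trehalose dihydrate: 57.1 mmol/L × 378.3 g/mol × 0.33 L ÷ 1000 = 7.128 g
potassium nitrate: 4.52 g/L × 0.33 L = 1.492 g

potassium phosphate buffer 12.014 mL; carbenicillin 2.834 mL; trehalose dihydrate 7.128 g; potassium nitrate 1.492 g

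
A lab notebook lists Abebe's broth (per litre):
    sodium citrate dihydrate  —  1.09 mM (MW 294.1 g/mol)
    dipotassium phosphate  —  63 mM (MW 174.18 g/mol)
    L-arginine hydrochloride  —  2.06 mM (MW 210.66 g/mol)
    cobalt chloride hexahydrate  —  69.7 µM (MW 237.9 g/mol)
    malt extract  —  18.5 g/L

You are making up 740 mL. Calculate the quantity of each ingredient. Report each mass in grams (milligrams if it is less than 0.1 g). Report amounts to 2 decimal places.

sodium citrate dihydrate 0.24 g; dipotassium phosphate 8.12 g; L-arginine hydrochloride 0.32 g; cobalt chloride hexahydrate 12.27 mg; malt extract 13.69 g

Working volume: 740 mL = 0.74 L.
sodium citrate dihydrate: 1.09 mmol/L × 294.1 g/mol × 0.74 L ÷ 1000 = 0.24 g
dipotassium phosphate: 63 mmol/L × 174.18 g/mol × 0.74 L ÷ 1000 = 8.12 g
L-arginine hydrochloride: 2.06 mmol/L × 210.66 g/mol × 0.74 L ÷ 1000 = 0.32 g
cobalt chloride hexahydrate: 69.7 µmol/L × 237.9 g/mol × 0.74 L ÷ 1000 = 12.27 mg
malt extract: 18.5 g/L × 0.74 L = 13.69 g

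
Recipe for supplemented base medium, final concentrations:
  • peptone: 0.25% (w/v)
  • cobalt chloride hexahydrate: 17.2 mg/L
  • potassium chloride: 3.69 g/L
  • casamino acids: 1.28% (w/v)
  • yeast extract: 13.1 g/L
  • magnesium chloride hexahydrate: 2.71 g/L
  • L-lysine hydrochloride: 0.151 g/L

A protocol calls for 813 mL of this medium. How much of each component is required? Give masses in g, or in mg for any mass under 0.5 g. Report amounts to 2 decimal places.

Working volume: 813 mL = 0.813 L.
peptone: 0.25 g per 100 mL × 813 mL ÷ 100 = 2.03 g
cobalt chloride hexahydrate: 17.2 mg/L × 0.813 L = 13.98 mg
potassium chloride: 3.69 g/L × 0.813 L = 3.00 g
casamino acids: 1.28% w/v = 12.8 g/L → 12.8 × 0.813 L = 10.41 g
yeast extract: 13.1 g/L × 0.813 L = 10.65 g
magnesium chloride hexahydrate: 2.71 g/L × 0.813 L = 2.20 g
L-lysine hydrochloride: 0.151 g/L × 0.813 L = 0.122763 g = 122.76 mg

peptone 2.03 g; cobalt chloride hexahydrate 13.98 mg; potassium chloride 3.00 g; casamino acids 10.41 g; yeast extract 10.65 g; magnesium chloride hexahydrate 2.20 g; L-lysine hydrochloride 122.76 mg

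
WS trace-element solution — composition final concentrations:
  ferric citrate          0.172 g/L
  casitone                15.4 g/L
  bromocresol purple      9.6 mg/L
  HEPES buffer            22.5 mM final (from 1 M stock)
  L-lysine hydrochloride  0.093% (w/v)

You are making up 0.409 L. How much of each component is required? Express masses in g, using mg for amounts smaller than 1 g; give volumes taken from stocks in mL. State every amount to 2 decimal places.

Working volume: 0.409 L.
ferric citrate: 0.172 g/L × 0.409 L = 0.070348 g = 70.35 mg
casitone: 15.4 g/L × 0.409 L = 6.30 g
bromocresol purple: 9.6 mg/L × 0.409 L = 3.93 mg
HEPES buffer: C1V1 = C2V2 → 22.5 mM × 409 mL ÷ 1000 mM = 9.20 mL
L-lysine hydrochloride: 0.093 g per 100 mL × 409 mL ÷ 100 = 0.38037 g = 380.37 mg

ferric citrate 70.35 mg; casitone 6.30 g; bromocresol purple 3.93 mg; HEPES buffer 9.20 mL; L-lysine hydrochloride 380.37 mg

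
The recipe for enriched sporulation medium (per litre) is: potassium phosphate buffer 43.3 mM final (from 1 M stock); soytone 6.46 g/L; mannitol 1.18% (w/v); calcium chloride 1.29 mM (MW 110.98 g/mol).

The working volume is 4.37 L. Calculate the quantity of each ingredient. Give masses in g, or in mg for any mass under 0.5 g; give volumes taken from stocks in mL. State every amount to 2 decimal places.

potassium phosphate buffer 189.22 mL; soytone 28.23 g; mannitol 51.57 g; calcium chloride 0.63 g

Working volume: 4.37 L.
potassium phosphate buffer: dilute stock: 43.3 mM × 4370 mL ÷ 1000 mM = 189.22 mL
soytone: 6.46 g/L × 4.37 L = 28.23 g
mannitol: 1.18 g per 100 mL × 4370 mL ÷ 100 = 51.57 g
calcium chloride: 1.29 mmol/L × 110.98 g/mol × 4.37 L ÷ 1000 = 0.63 g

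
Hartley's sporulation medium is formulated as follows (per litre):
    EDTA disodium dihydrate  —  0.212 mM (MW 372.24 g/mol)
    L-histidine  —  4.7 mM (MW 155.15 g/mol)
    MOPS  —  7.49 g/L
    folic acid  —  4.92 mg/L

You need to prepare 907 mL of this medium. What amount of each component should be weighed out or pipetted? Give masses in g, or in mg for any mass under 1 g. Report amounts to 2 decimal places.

EDTA disodium dihydrate 71.58 mg; L-histidine 661.39 mg; MOPS 6.79 g; folic acid 4.46 mg

Target volume = 907 mL = 0.907 L.
EDTA disodium dihydrate: 0.212 mmol/L × 372.24 mg/mmol × 0.907 L = 71.58 mg
L-histidine: 4.7 mmol/L × 155.15 mg/mmol × 0.907 L = 661.39 mg
MOPS: 7.49 g/L × 0.907 L = 6.79 g
folic acid: 4.92 mg/L × 0.907 L = 4.46 mg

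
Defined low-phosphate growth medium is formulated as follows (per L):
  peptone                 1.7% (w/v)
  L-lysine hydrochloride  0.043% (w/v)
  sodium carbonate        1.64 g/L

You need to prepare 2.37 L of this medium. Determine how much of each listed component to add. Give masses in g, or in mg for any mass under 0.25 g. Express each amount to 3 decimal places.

Scale factor relative to 1 L: 2.37.
peptone: 1.7% w/v = 17 g/L → 17 × 2.37 L = 40.290 g
L-lysine hydrochloride: 0.043 g per 100 mL × 2370 mL ÷ 100 = 1.019 g
sodium carbonate: 1.64 g/L × 2.37 L = 3.887 g

peptone 40.290 g; L-lysine hydrochloride 1.019 g; sodium carbonate 3.887 g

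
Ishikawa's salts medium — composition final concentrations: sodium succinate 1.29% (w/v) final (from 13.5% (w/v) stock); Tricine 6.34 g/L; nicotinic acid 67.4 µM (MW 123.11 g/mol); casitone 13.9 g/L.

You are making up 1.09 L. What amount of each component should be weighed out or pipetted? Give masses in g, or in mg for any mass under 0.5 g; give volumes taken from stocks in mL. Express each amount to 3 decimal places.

Scale factor relative to 1 L: 1.09.
sodium succinate: C1V1 = C2V2 → 1.29% ÷ 13.5% × 1090 mL = 104.156 mL
Tricine: 6.34 g/L × 1.09 L = 6.911 g
nicotinic acid: 67.4 µmol/L × 123.11 g/mol × 1.09 L ÷ 1000 = 9.044 mg
casitone: 13.9 g/L × 1.09 L = 15.151 g

sodium succinate 104.156 mL; Tricine 6.911 g; nicotinic acid 9.044 mg; casitone 15.151 g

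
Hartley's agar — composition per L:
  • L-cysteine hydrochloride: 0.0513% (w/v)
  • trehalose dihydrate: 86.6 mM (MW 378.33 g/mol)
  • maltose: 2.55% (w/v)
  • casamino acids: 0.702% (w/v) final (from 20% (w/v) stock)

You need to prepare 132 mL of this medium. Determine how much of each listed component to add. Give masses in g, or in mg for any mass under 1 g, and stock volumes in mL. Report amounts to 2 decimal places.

L-cysteine hydrochloride 67.72 mg; trehalose dihydrate 4.32 g; maltose 3.37 g; casamino acids 4.63 mL

Working volume: 132 mL = 0.132 L.
L-cysteine hydrochloride: 0.0513% w/v = 0.513 g/L → 0.513 × 0.132 L = 0.067716 g = 67.72 mg
trehalose dihydrate: 86.6 mmol/L × 378.33 g/mol × 0.132 L ÷ 1000 = 4.32 g
maltose: 2.55 g per 100 mL × 132 mL ÷ 100 = 3.37 g
casamino acids: C1V1 = C2V2 → 0.702% ÷ 20% × 132 mL = 4.63 mL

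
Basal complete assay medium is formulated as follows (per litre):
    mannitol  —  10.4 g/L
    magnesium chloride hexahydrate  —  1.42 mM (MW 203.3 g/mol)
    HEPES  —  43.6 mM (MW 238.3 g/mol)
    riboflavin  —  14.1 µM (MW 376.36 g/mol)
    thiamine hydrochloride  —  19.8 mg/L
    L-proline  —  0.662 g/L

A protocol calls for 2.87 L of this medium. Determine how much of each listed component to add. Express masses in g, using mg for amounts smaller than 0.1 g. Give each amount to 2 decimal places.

Working volume: 2.87 L.
mannitol: 10.4 g/L × 2.87 L = 29.85 g
magnesium chloride hexahydrate: 1.42 mmol/L × 203.3 g/mol × 2.87 L ÷ 1000 = 0.83 g
HEPES: 43.6 mmol/L × 238.3 g/mol × 2.87 L ÷ 1000 = 29.82 g
riboflavin: 14.1 µmol/L × 376.36 g/mol × 2.87 L ÷ 1000 = 15.23 mg
thiamine hydrochloride: 19.8 mg/L × 2.87 L = 56.83 mg
L-proline: 0.662 g/L × 2.87 L = 1.90 g

mannitol 29.85 g; magnesium chloride hexahydrate 0.83 g; HEPES 29.82 g; riboflavin 15.23 mg; thiamine hydrochloride 56.83 mg; L-proline 1.90 g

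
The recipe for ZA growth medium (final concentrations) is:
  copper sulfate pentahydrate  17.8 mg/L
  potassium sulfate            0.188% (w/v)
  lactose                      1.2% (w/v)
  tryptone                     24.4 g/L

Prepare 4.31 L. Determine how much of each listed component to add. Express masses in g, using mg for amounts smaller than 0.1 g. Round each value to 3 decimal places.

copper sulfate pentahydrate 76.718 mg; potassium sulfate 8.103 g; lactose 51.720 g; tryptone 105.164 g

Scale factor relative to 1 L: 4.31.
copper sulfate pentahydrate: 17.8 mg/L × 4.31 L = 76.718 mg
potassium sulfate: 0.188 g per 100 mL × 4310 mL ÷ 100 = 8.103 g
lactose: 1.2 g per 100 mL × 4310 mL ÷ 100 = 51.720 g
tryptone: 24.4 g/L × 4.31 L = 105.164 g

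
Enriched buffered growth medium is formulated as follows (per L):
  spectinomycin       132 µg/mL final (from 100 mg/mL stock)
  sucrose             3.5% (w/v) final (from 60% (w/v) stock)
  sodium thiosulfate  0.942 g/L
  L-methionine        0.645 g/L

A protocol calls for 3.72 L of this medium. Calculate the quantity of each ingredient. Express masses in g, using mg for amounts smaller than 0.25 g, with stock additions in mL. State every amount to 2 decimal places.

Scale factor relative to 1 L: 3.72.
spectinomycin: C1V1 = C2V2 → 132 µg/mL × 3720 mL ÷ 100000 µg/mL = 4.91 mL
sucrose: V = C2·V2/C1 = 3.5% ÷ 60% × 3720 mL = 217.00 mL
sodium thiosulfate: 0.942 g/L × 3.72 L = 3.50 g
L-methionine: 0.645 g/L × 3.72 L = 2.40 g

spectinomycin 4.91 mL; sucrose 217.00 mL; sodium thiosulfate 3.50 g; L-methionine 2.40 g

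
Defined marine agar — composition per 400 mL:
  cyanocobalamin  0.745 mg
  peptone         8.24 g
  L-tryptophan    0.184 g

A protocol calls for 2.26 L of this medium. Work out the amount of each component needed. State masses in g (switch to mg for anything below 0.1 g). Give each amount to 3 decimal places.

Scale factor = 2260 mL / 400 mL = 5.65.
cyanocobalamin: 0.745 mg × (2260 mL / 400 mL) = 4.209 mg
peptone: 8.24 g × (2260 mL / 400 mL) = 46.556 g
L-tryptophan: 0.184 g × (2260 mL / 400 mL) = 1.040 g

cyanocobalamin 4.209 mg; peptone 46.556 g; L-tryptophan 1.040 g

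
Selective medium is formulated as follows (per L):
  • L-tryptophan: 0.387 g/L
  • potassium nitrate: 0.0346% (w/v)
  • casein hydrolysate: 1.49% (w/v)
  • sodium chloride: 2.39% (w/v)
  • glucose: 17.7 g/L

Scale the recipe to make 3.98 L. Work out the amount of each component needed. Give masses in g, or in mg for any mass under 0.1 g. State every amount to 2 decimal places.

L-tryptophan 1.54 g; potassium nitrate 1.38 g; casein hydrolysate 59.30 g; sodium chloride 95.12 g; glucose 70.45 g

Scale factor relative to 1 L: 3.98.
L-tryptophan: 0.387 g/L × 3.98 L = 1.54 g
potassium nitrate: 0.0346 g per 100 mL × 3980 mL ÷ 100 = 1.38 g
casein hydrolysate: 1.49 g per 100 mL × 3980 mL ÷ 100 = 59.30 g
sodium chloride: 2.39% w/v = 23.9 g/L → 23.9 × 3.98 L = 95.12 g
glucose: 17.7 g/L × 3.98 L = 70.45 g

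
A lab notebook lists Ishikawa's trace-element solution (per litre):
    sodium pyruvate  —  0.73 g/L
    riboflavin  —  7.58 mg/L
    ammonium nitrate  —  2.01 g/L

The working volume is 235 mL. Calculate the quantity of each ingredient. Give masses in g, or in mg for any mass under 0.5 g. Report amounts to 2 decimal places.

sodium pyruvate 171.55 mg; riboflavin 1.78 mg; ammonium nitrate 472.35 mg

Scale factor relative to 1 L: 0.235.
sodium pyruvate: 0.73 g/L × 0.235 L = 0.17155 g = 171.55 mg
riboflavin: 7.58 mg/L × 0.235 L = 1.78 mg
ammonium nitrate: 2.01 g/L × 0.235 L = 0.47235 g = 472.35 mg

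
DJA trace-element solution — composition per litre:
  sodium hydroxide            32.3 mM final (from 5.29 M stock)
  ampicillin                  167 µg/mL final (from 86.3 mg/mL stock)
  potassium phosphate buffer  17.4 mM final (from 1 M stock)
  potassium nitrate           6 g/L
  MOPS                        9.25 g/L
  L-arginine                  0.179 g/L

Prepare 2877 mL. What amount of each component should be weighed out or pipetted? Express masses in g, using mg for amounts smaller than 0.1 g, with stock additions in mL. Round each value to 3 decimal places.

Scale factor relative to 1 L: 2.877.
sodium hydroxide: V = C2·V2/C1 = 32.3 mM × 2877 mL ÷ 5290 mM = 17.567 mL
ampicillin: C1V1 = C2V2 → 167 µg/mL × 2877 mL ÷ 86300 µg/mL = 5.567 mL
potassium phosphate buffer: V = C2·V2/C1 = 17.4 mM × 2877 mL ÷ 1000 mM = 50.060 mL
potassium nitrate: 6 g/L × 2.877 L = 17.262 g
MOPS: 9.25 g/L × 2.877 L = 26.612 g
L-arginine: 0.179 g/L × 2.877 L = 0.515 g

sodium hydroxide 17.567 mL; ampicillin 5.567 mL; potassium phosphate buffer 50.060 mL; potassium nitrate 17.262 g; MOPS 26.612 g; L-arginine 0.515 g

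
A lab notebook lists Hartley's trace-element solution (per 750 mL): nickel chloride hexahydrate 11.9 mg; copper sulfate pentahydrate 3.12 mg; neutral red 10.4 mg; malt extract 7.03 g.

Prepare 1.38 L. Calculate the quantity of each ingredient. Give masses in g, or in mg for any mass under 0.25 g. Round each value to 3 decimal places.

nickel chloride hexahydrate 21.896 mg; copper sulfate pentahydrate 5.741 mg; neutral red 19.136 mg; malt extract 12.935 g

Scale factor = 1380 mL / 750 mL = 1.84.
nickel chloride hexahydrate: 11.9 mg × (1380 mL / 750 mL) = 21.896 mg
copper sulfate pentahydrate: 3.12 mg × (1380 mL / 750 mL) = 5.741 mg
neutral red: 10.4 mg × (1380 mL / 750 mL) = 19.136 mg
malt extract: 7.03 g × (1380 mL / 750 mL) = 12.935 g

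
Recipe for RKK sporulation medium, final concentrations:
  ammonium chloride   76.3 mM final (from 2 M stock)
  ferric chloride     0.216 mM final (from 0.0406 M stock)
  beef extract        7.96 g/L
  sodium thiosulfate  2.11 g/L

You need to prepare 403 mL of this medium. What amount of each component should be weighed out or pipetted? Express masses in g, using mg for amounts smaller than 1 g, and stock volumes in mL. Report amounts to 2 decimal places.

Scale factor relative to 1 L: 0.403.
ammonium chloride: C1V1 = C2V2 → 76.3 mM × 403 mL ÷ 2000 mM = 15.37 mL
ferric chloride: C1V1 = C2V2 → 0.216 mM × 403 mL ÷ 40.6 mM = 2.14 mL
beef extract: 7.96 g/L × 0.403 L = 3.21 g
sodium thiosulfate: 2.11 g/L × 0.403 L = 0.85033 g = 850.33 mg

ammonium chloride 15.37 mL; ferric chloride 2.14 mL; beef extract 3.21 g; sodium thiosulfate 850.33 mg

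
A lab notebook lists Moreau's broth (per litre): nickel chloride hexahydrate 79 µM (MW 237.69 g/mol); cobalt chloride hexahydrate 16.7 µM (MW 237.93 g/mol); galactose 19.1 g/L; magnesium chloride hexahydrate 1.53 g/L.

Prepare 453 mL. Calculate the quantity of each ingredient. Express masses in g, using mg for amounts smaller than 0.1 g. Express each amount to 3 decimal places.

nickel chloride hexahydrate 8.506 mg; cobalt chloride hexahydrate 1.800 mg; galactose 8.652 g; magnesium chloride hexahydrate 0.693 g

Target volume = 453 mL = 0.453 L.
nickel chloride hexahydrate: 79 µmol/L × 237.69 g/mol × 0.453 L ÷ 1000 = 8.506 mg
cobalt chloride hexahydrate: 16.7 µmol/L × 237.93 g/mol × 0.453 L ÷ 1000 = 1.800 mg
galactose: 19.1 g/L × 0.453 L = 8.652 g
magnesium chloride hexahydrate: 1.53 g/L × 0.453 L = 0.693 g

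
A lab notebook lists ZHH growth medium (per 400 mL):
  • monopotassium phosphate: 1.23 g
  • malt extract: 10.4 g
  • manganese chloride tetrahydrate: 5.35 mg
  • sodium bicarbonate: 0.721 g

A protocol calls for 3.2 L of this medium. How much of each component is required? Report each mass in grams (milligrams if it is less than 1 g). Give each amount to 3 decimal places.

monopotassium phosphate 9.840 g; malt extract 83.200 g; manganese chloride tetrahydrate 42.800 mg; sodium bicarbonate 5.768 g

Scale factor = 3200 mL / 400 mL = 8.
monopotassium phosphate: 1.23 g × (3200 mL / 400 mL) = 9.840 g
malt extract: 10.4 g × (3200 mL / 400 mL) = 83.200 g
manganese chloride tetrahydrate: 5.35 mg × (3200 mL / 400 mL) = 42.800 mg
sodium bicarbonate: 0.721 g × (3200 mL / 400 mL) = 5.768 g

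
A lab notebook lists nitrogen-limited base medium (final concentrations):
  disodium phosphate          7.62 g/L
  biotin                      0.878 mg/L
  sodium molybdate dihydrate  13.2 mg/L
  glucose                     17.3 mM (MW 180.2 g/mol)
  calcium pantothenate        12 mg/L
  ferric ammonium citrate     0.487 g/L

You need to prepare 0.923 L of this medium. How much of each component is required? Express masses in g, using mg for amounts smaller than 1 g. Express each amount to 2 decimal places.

Scale factor relative to 1 L: 0.923.
disodium phosphate: 7.62 g/L × 0.923 L = 7.03 g
biotin: 0.878 mg/L × 0.923 L = 0.81 mg
sodium molybdate dihydrate: 13.2 mg/L × 0.923 L = 12.18 mg
glucose: 17.3 mmol/L × 180.2 g/mol × 0.923 L ÷ 1000 = 2.88 g
calcium pantothenate: 12 mg/L × 0.923 L = 11.08 mg
ferric ammonium citrate: 0.487 g/L × 0.923 L = 0.449501 g = 449.50 mg

disodium phosphate 7.03 g; biotin 0.81 mg; sodium molybdate dihydrate 12.18 mg; glucose 2.88 g; calcium pantothenate 11.08 mg; ferric ammonium citrate 449.50 mg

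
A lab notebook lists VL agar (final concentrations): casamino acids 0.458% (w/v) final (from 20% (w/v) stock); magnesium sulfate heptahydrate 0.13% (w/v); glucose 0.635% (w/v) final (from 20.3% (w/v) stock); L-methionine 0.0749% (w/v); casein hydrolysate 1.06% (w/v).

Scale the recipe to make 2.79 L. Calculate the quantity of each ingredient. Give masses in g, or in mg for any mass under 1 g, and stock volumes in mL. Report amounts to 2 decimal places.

casamino acids 63.89 mL; magnesium sulfate heptahydrate 3.63 g; glucose 87.27 mL; L-methionine 2.09 g; casein hydrolysate 29.57 g

Working volume: 2.79 L.
casamino acids: V = C2·V2/C1 = 0.458% ÷ 20% × 2790 mL = 63.89 mL
magnesium sulfate heptahydrate: 0.13% w/v = 1.3 g/L → 1.3 × 2.79 L = 3.63 g
glucose: C1V1 = C2V2 → 0.635% ÷ 20.3% × 2790 mL = 87.27 mL
L-methionine: 0.0749% w/v = 0.749 g/L → 0.749 × 2.79 L = 2.09 g
casein hydrolysate: 1.06 g per 100 mL × 2790 mL ÷ 100 = 29.57 g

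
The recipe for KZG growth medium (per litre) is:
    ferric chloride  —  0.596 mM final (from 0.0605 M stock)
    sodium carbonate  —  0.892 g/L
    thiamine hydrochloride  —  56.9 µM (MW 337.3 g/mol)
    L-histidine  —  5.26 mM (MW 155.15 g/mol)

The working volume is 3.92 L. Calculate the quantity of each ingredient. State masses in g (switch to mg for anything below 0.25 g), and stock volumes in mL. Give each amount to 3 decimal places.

ferric chloride 38.617 mL; sodium carbonate 3.497 g; thiamine hydrochloride 75.234 mg; L-histidine 3.199 g

Scale factor relative to 1 L: 3.92.
ferric chloride: V = C2·V2/C1 = 0.596 mM × 3920 mL ÷ 60.5 mM = 38.617 mL
sodium carbonate: 0.892 g/L × 3.92 L = 3.497 g
thiamine hydrochloride: 56.9 µmol/L × 337.3 g/mol × 3.92 L ÷ 1000 = 75.234 mg
L-histidine: 5.26 mmol/L × 155.15 g/mol × 3.92 L ÷ 1000 = 3.199 g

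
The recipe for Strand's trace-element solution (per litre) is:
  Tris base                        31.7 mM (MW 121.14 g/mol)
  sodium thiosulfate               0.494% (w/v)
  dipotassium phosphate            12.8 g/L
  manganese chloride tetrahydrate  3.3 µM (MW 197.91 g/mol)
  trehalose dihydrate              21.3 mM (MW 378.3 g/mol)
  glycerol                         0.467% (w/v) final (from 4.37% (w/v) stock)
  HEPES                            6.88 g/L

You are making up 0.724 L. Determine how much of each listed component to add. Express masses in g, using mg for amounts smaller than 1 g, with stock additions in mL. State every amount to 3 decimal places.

Scale factor relative to 1 L: 0.724.
Tris base: 31.7 mmol/L × 121.14 g/mol × 0.724 L ÷ 1000 = 2.780 g
sodium thiosulfate: 0.494 g per 100 mL × 724 mL ÷ 100 = 3.577 g
dipotassium phosphate: 12.8 g/L × 0.724 L = 9.267 g
manganese chloride tetrahydrate: 3.3 µmol/L × 197.91 g/mol × 0.724 L ÷ 1000 = 0.473 mg
trehalose dihydrate: 21.3 mmol/L × 378.3 g/mol × 0.724 L ÷ 1000 = 5.834 g
glycerol: C1V1 = C2V2 → 0.467% ÷ 4.37% × 724 mL = 77.370 mL
HEPES: 6.88 g/L × 0.724 L = 4.981 g

Tris base 2.780 g; sodium thiosulfate 3.577 g; dipotassium phosphate 9.267 g; manganese chloride tetrahydrate 0.473 mg; trehalose dihydrate 5.834 g; glycerol 77.370 mL; HEPES 4.981 g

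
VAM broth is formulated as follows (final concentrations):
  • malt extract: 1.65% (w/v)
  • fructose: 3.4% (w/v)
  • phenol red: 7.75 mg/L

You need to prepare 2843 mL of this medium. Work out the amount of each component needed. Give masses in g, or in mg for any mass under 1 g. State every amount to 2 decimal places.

malt extract 46.91 g; fructose 96.66 g; phenol red 22.03 mg

Working volume: 2843 mL = 2.843 L.
malt extract: 1.65 g per 100 mL × 2843 mL ÷ 100 = 46.91 g
fructose: 3.4 g per 100 mL × 2843 mL ÷ 100 = 96.66 g
phenol red: 7.75 mg/L × 2.843 L = 22.03 mg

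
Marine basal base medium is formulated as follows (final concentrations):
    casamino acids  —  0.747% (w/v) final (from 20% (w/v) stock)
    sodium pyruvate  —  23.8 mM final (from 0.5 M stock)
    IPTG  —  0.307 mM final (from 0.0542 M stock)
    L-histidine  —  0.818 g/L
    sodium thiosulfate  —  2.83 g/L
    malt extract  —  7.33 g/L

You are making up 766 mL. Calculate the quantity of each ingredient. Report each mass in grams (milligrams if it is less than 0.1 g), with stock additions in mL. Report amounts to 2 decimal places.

casamino acids 28.61 mL; sodium pyruvate 36.46 mL; IPTG 4.34 mL; L-histidine 0.63 g; sodium thiosulfate 2.17 g; malt extract 5.61 g

Scale factor relative to 1 L: 0.766.
casamino acids: V = C2·V2/C1 = 0.747% ÷ 20% × 766 mL = 28.61 mL
sodium pyruvate: C1V1 = C2V2 → 23.8 mM × 766 mL ÷ 500 mM = 36.46 mL
IPTG: V = C2·V2/C1 = 0.307 mM × 766 mL ÷ 54.2 mM = 4.34 mL
L-histidine: 0.818 g/L × 0.766 L = 0.63 g
sodium thiosulfate: 2.83 g/L × 0.766 L = 2.17 g
malt extract: 7.33 g/L × 0.766 L = 5.61 g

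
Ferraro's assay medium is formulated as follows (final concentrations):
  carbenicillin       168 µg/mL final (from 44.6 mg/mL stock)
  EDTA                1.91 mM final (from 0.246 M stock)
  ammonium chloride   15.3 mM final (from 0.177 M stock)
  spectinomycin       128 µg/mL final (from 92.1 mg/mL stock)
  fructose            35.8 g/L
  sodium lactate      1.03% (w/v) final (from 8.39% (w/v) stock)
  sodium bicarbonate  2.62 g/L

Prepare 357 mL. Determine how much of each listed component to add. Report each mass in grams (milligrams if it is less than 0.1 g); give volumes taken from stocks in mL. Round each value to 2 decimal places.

Scale factor relative to 1 L: 0.357.
carbenicillin: V = C2·V2/C1 = 168 µg/mL × 357 mL ÷ 44600 µg/mL = 1.34 mL
EDTA: V = C2·V2/C1 = 1.91 mM × 357 mL ÷ 246 mM = 2.77 mL
ammonium chloride: C1V1 = C2V2 → 15.3 mM × 357 mL ÷ 177 mM = 30.86 mL
spectinomycin: V = C2·V2/C1 = 128 µg/mL × 357 mL ÷ 92100 µg/mL = 0.50 mL
fructose: 35.8 g/L × 0.357 L = 12.78 g
sodium lactate: dilute stock: 1.03% ÷ 8.39% × 357 mL = 43.83 mL
sodium bicarbonate: 2.62 g/L × 0.357 L = 0.94 g

carbenicillin 1.34 mL; EDTA 2.77 mL; ammonium chloride 30.86 mL; spectinomycin 0.50 mL; fructose 12.78 g; sodium lactate 43.83 mL; sodium bicarbonate 0.94 g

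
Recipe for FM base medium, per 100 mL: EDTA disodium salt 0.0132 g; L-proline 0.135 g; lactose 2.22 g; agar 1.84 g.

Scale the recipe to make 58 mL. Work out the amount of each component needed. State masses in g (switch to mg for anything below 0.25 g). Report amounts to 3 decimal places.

EDTA disodium salt 7.656 mg; L-proline 78.300 mg; lactose 1.288 g; agar 1.067 g

Scale factor = 58 mL / 100 mL = 0.58.
EDTA disodium salt: 0.0132 g × (58 mL / 100 mL) = 0.007656 g = 7.656 mg
L-proline: 0.135 g × (58 mL / 100 mL) = 0.0783 g = 78.300 mg
lactose: 2.22 g × (58 mL / 100 mL) = 1.288 g
agar: 1.84 g × (58 mL / 100 mL) = 1.067 g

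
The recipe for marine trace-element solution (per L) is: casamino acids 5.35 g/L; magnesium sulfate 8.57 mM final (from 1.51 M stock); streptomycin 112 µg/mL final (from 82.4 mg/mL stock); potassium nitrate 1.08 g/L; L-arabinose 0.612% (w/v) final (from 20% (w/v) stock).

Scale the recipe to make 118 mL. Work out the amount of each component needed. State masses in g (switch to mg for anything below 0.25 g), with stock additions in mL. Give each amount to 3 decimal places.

casamino acids 0.631 g; magnesium sulfate 0.670 mL; streptomycin 0.160 mL; potassium nitrate 127.440 mg; L-arabinose 3.611 mL

Target volume = 118 mL = 0.118 L.
casamino acids: 5.35 g/L × 0.118 L = 0.631 g
magnesium sulfate: dilute stock: 8.57 mM × 118 mL ÷ 1510 mM = 0.670 mL
streptomycin: V = C2·V2/C1 = 112 µg/mL × 118 mL ÷ 82400 µg/mL = 0.160 mL
potassium nitrate: 1.08 g/L × 0.118 L = 0.12744 g = 127.440 mg
L-arabinose: V = C2·V2/C1 = 0.612% ÷ 20% × 118 mL = 3.611 mL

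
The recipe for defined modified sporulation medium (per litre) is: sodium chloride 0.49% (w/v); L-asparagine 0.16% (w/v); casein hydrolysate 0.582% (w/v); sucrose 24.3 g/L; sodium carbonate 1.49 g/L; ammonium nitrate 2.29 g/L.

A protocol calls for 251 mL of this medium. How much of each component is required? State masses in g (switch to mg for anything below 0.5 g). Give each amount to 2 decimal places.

sodium chloride 1.23 g; L-asparagine 401.60 mg; casein hydrolysate 1.46 g; sucrose 6.10 g; sodium carbonate 373.99 mg; ammonium nitrate 0.57 g

Working volume: 251 mL = 0.251 L.
sodium chloride: 0.49% w/v = 4.9 g/L → 4.9 × 0.251 L = 1.23 g
L-asparagine: 0.16 g per 100 mL × 251 mL ÷ 100 = 0.4016 g = 401.60 mg
casein hydrolysate: 0.582 g per 100 mL × 251 mL ÷ 100 = 1.46 g
sucrose: 24.3 g/L × 0.251 L = 6.10 g
sodium carbonate: 1.49 g/L × 0.251 L = 0.37399 g = 373.99 mg
ammonium nitrate: 2.29 g/L × 0.251 L = 0.57 g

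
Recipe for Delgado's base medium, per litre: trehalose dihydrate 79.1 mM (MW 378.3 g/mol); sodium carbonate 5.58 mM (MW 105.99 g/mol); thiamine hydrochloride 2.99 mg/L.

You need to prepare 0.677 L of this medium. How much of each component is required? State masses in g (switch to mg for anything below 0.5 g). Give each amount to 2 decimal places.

trehalose dihydrate 20.26 g; sodium carbonate 400.39 mg; thiamine hydrochloride 2.02 mg

Working volume: 0.677 L.
trehalose dihydrate: 79.1 mmol/L × 378.3 g/mol × 0.677 L ÷ 1000 = 20.26 g
sodium carbonate: 5.58 mmol/L × 105.99 mg/mmol × 0.677 L = 400.39 mg
thiamine hydrochloride: 2.99 mg/L × 0.677 L = 2.02 mg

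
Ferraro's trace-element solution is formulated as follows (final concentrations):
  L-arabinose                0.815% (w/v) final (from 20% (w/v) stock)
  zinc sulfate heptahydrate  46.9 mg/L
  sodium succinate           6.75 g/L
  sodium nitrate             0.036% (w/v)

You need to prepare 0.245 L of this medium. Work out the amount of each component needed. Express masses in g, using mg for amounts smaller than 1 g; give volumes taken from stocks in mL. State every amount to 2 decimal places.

Working volume: 0.245 L.
L-arabinose: dilute stock: 0.815% ÷ 20% × 245 mL = 9.98 mL
zinc sulfate heptahydrate: 46.9 mg/L × 0.245 L = 11.49 mg
sodium succinate: 6.75 g/L × 0.245 L = 1.65 g
sodium nitrate: 0.036% w/v = 0.36 g/L → 0.36 × 0.245 L = 0.0882 g = 88.20 mg

L-arabinose 9.98 mL; zinc sulfate heptahydrate 11.49 mg; sodium succinate 1.65 g; sodium nitrate 88.20 mg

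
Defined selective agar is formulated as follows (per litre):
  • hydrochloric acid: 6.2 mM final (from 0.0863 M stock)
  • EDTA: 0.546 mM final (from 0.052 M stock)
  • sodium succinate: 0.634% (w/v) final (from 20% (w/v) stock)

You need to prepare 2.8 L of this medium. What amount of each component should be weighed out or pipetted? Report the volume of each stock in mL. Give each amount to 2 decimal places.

Working volume: 2.8 L.
hydrochloric acid: C1V1 = C2V2 → 6.2 mM × 2800 mL ÷ 86.3 mM = 201.16 mL
EDTA: C1V1 = C2V2 → 0.546 mM × 2800 mL ÷ 52 mM = 29.40 mL
sodium succinate: dilute stock: 0.634% ÷ 20% × 2800 mL = 88.76 mL

hydrochloric acid 201.16 mL; EDTA 29.40 mL; sodium succinate 88.76 mL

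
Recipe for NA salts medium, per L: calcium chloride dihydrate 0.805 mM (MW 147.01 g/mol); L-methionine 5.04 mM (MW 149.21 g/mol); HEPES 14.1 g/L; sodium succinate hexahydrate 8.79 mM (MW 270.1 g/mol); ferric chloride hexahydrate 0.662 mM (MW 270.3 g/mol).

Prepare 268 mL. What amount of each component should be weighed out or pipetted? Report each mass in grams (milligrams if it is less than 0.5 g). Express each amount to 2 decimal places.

calcium chloride dihydrate 31.72 mg; L-methionine 201.54 mg; HEPES 3.78 g; sodium succinate hexahydrate 0.64 g; ferric chloride hexahydrate 47.96 mg

Target volume = 268 mL = 0.268 L.
calcium chloride dihydrate: 0.805 mmol/L × 147.01 mg/mmol × 0.268 L = 31.72 mg
L-methionine: 5.04 mmol/L × 149.21 mg/mmol × 0.268 L = 201.54 mg
HEPES: 14.1 g/L × 0.268 L = 3.78 g
sodium succinate hexahydrate: 8.79 mmol/L × 270.1 g/mol × 0.268 L ÷ 1000 = 0.64 g
ferric chloride hexahydrate: 0.662 mmol/L × 270.3 mg/mmol × 0.268 L = 47.96 mg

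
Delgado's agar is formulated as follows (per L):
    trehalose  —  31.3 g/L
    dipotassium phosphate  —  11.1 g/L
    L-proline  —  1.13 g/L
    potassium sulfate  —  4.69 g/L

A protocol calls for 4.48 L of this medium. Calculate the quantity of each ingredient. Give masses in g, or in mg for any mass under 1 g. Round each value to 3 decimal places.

Working volume: 4.48 L.
trehalose: 31.3 g/L × 4.48 L = 140.224 g
dipotassium phosphate: 11.1 g/L × 4.48 L = 49.728 g
L-proline: 1.13 g/L × 4.48 L = 5.062 g
potassium sulfate: 4.69 g/L × 4.48 L = 21.011 g

trehalose 140.224 g; dipotassium phosphate 49.728 g; L-proline 5.062 g; potassium sulfate 21.011 g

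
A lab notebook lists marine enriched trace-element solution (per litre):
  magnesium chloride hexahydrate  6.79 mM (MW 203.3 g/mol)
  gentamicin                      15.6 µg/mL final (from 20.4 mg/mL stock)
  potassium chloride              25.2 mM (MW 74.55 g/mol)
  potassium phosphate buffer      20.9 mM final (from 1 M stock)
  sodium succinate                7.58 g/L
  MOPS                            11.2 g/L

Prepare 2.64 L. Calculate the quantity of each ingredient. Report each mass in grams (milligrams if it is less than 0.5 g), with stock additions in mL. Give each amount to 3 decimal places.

magnesium chloride hexahydrate 3.644 g; gentamicin 2.019 mL; potassium chloride 4.960 g; potassium phosphate buffer 55.176 mL; sodium succinate 20.011 g; MOPS 29.568 g

Scale factor relative to 1 L: 2.64.
magnesium chloride hexahydrate: 6.79 mmol/L × 203.3 g/mol × 2.64 L ÷ 1000 = 3.644 g
gentamicin: V = C2·V2/C1 = 15.6 µg/mL × 2640 mL ÷ 20400 µg/mL = 2.019 mL
potassium chloride: 25.2 mmol/L × 74.55 g/mol × 2.64 L ÷ 1000 = 4.960 g
potassium phosphate buffer: V = C2·V2/C1 = 20.9 mM × 2640 mL ÷ 1000 mM = 55.176 mL
sodium succinate: 7.58 g/L × 2.64 L = 20.011 g
MOPS: 11.2 g/L × 2.64 L = 29.568 g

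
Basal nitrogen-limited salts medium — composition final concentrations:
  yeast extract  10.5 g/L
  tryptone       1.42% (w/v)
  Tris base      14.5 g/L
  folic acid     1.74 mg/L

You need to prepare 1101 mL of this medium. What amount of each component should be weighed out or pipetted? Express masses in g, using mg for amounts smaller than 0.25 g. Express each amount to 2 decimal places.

Scale factor relative to 1 L: 1.101.
yeast extract: 10.5 g/L × 1.101 L = 11.56 g
tryptone: 1.42% w/v = 14.2 g/L → 14.2 × 1.101 L = 15.63 g
Tris base: 14.5 g/L × 1.101 L = 15.96 g
folic acid: 1.74 mg/L × 1.101 L = 1.92 mg

yeast extract 11.56 g; tryptone 15.63 g; Tris base 15.96 g; folic acid 1.92 mg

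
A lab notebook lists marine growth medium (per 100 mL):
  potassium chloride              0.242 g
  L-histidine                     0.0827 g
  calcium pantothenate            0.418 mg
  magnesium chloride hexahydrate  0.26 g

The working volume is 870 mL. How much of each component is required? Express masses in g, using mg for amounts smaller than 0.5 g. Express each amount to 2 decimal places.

Scale factor = 870 mL / 100 mL = 8.7.
potassium chloride: 0.242 g × (870 mL / 100 mL) = 2.11 g
L-histidine: 0.0827 g × (870 mL / 100 mL) = 0.72 g
calcium pantothenate: 0.418 mg × (870 mL / 100 mL) = 3.64 mg
magnesium chloride hexahydrate: 0.26 g × (870 mL / 100 mL) = 2.26 g

potassium chloride 2.11 g; L-histidine 0.72 g; calcium pantothenate 3.64 mg; magnesium chloride hexahydrate 2.26 g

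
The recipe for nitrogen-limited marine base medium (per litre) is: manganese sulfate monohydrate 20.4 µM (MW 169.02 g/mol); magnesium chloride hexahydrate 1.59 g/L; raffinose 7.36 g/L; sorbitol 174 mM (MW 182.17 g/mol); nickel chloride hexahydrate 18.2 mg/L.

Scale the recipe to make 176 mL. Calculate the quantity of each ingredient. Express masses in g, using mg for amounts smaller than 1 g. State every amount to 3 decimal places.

Scale factor relative to 1 L: 0.176.
manganese sulfate monohydrate: 20.4 µmol/L × 169.02 g/mol × 0.176 L ÷ 1000 = 0.607 mg
magnesium chloride hexahydrate: 1.59 g/L × 0.176 L = 0.27984 g = 279.840 mg
raffinose: 7.36 g/L × 0.176 L = 1.295 g
sorbitol: 174 mmol/L × 182.17 g/mol × 0.176 L ÷ 1000 = 5.579 g
nickel chloride hexahydrate: 18.2 mg/L × 0.176 L = 3.203 mg

manganese sulfate monohydrate 0.607 mg; magnesium chloride hexahydrate 279.840 mg; raffinose 1.295 g; sorbitol 5.579 g; nickel chloride hexahydrate 3.203 mg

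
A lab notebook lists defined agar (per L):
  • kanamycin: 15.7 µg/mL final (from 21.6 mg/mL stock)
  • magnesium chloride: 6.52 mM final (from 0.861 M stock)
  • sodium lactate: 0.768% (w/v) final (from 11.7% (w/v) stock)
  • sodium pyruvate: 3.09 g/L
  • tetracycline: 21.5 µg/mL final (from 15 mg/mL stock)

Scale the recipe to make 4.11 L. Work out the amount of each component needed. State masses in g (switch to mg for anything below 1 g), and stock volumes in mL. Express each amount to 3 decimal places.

kanamycin 2.987 mL; magnesium chloride 31.123 mL; sodium lactate 269.785 mL; sodium pyruvate 12.700 g; tetracycline 5.891 mL

Scale factor relative to 1 L: 4.11.
kanamycin: V = C2·V2/C1 = 15.7 µg/mL × 4110 mL ÷ 21600 µg/mL = 2.987 mL
magnesium chloride: C1V1 = C2V2 → 6.52 mM × 4110 mL ÷ 861 mM = 31.123 mL
sodium lactate: V = C2·V2/C1 = 0.768% ÷ 11.7% × 4110 mL = 269.785 mL
sodium pyruvate: 3.09 g/L × 4.11 L = 12.700 g
tetracycline: C1V1 = C2V2 → 21.5 µg/mL × 4110 mL ÷ 15000 µg/mL = 5.891 mL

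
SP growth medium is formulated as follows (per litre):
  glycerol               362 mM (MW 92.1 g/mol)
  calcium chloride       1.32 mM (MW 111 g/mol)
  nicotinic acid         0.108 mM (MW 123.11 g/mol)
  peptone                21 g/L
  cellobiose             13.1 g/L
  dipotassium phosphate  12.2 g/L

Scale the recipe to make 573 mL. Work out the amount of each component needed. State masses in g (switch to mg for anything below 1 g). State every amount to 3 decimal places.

glycerol 19.104 g; calcium chloride 83.956 mg; nicotinic acid 7.619 mg; peptone 12.033 g; cellobiose 7.506 g; dipotassium phosphate 6.991 g

Scale factor relative to 1 L: 0.573.
glycerol: 362 mmol/L × 92.1 g/mol × 0.573 L ÷ 1000 = 19.104 g
calcium chloride: 1.32 mmol/L × 111 mg/mmol × 0.573 L = 83.956 mg
nicotinic acid: 0.108 mmol/L × 123.11 mg/mmol × 0.573 L = 7.619 mg
peptone: 21 g/L × 0.573 L = 12.033 g
cellobiose: 13.1 g/L × 0.573 L = 7.506 g
dipotassium phosphate: 12.2 g/L × 0.573 L = 6.991 g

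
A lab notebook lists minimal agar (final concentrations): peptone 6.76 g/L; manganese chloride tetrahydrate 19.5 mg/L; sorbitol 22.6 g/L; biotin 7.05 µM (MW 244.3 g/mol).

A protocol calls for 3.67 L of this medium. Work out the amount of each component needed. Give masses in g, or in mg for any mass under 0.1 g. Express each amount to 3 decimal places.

peptone 24.809 g; manganese chloride tetrahydrate 71.565 mg; sorbitol 82.942 g; biotin 6.321 mg

Scale factor relative to 1 L: 3.67.
peptone: 6.76 g/L × 3.67 L = 24.809 g
manganese chloride tetrahydrate: 19.5 mg/L × 3.67 L = 71.565 mg
sorbitol: 22.6 g/L × 3.67 L = 82.942 g
biotin: 7.05 µmol/L × 244.3 g/mol × 3.67 L ÷ 1000 = 6.321 mg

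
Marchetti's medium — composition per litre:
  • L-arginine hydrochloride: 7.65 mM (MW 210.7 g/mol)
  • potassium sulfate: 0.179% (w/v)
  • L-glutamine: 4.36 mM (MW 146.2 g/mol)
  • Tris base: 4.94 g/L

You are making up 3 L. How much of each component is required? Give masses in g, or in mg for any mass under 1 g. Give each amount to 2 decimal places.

L-arginine hydrochloride 4.84 g; potassium sulfate 5.37 g; L-glutamine 1.91 g; Tris base 14.82 g

Scale factor relative to 1 L: 3.
L-arginine hydrochloride: 7.65 mmol/L × 210.7 g/mol × 3 L ÷ 1000 = 4.84 g
potassium sulfate: 0.179 g per 100 mL × 3000 mL ÷ 100 = 5.37 g
L-glutamine: 4.36 mmol/L × 146.2 g/mol × 3 L ÷ 1000 = 1.91 g
Tris base: 4.94 g/L × 3 L = 14.82 g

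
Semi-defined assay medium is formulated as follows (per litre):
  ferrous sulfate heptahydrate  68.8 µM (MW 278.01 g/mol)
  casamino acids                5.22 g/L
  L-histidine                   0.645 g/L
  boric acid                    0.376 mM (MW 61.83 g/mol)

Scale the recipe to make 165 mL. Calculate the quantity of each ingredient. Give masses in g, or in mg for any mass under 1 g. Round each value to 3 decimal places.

Scale factor relative to 1 L: 0.165.
ferrous sulfate heptahydrate: 68.8 µmol/L × 278.01 g/mol × 0.165 L ÷ 1000 = 3.156 mg
casamino acids: 5.22 g/L × 0.165 L = 0.8613 g = 861.300 mg
L-histidine: 0.645 g/L × 0.165 L = 0.106425 g = 106.425 mg
boric acid: 0.376 mmol/L × 61.83 mg/mmol × 0.165 L = 3.836 mg

ferrous sulfate heptahydrate 3.156 mg; casamino acids 861.300 mg; L-histidine 106.425 mg; boric acid 3.836 mg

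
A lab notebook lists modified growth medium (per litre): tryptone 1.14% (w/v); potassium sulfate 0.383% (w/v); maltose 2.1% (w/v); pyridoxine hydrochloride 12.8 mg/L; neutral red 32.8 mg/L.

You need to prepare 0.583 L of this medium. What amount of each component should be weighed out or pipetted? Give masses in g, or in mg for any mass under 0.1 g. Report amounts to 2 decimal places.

tryptone 6.65 g; potassium sulfate 2.23 g; maltose 12.24 g; pyridoxine hydrochloride 7.46 mg; neutral red 19.12 mg

Working volume: 0.583 L.
tryptone: 1.14% w/v = 11.4 g/L → 11.4 × 0.583 L = 6.65 g
potassium sulfate: 0.383 g per 100 mL × 583 mL ÷ 100 = 2.23 g
maltose: 2.1 g per 100 mL × 583 mL ÷ 100 = 12.24 g
pyridoxine hydrochloride: 12.8 mg/L × 0.583 L = 7.46 mg
neutral red: 32.8 mg/L × 0.583 L = 19.12 mg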